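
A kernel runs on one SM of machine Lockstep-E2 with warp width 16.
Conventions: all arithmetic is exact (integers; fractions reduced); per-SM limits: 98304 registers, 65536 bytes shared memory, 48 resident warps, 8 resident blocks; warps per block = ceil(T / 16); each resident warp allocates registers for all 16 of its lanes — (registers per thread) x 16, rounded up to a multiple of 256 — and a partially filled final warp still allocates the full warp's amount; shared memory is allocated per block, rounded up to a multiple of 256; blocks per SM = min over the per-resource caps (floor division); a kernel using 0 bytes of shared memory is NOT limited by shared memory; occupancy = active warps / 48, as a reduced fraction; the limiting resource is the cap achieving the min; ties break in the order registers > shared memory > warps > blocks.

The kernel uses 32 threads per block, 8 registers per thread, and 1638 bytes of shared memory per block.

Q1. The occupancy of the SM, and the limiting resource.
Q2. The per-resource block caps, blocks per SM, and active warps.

Answer: occupancy 1/3, limited by blocks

registers: 192 blocks
shared memory: 36 blocks
warps: 24 blocks
blocks: 8 blocks

Answer: 8 blocks, 16 active warps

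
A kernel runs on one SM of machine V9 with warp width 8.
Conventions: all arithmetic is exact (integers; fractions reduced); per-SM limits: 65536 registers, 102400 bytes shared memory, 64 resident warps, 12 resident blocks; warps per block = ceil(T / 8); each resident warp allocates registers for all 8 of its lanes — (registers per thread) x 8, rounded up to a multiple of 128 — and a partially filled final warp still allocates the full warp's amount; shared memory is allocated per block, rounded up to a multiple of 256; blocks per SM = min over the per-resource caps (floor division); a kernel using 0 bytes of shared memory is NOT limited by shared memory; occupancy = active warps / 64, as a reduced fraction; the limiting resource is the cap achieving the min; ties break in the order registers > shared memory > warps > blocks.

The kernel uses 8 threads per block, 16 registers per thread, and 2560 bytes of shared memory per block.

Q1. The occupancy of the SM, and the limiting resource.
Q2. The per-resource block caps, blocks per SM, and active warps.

Answer: occupancy 3/16, limited by blocks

registers: 512 blocks
shared memory: 40 blocks
warps: 64 blocks
blocks: 12 blocks

Answer: 12 blocks, 12 active warps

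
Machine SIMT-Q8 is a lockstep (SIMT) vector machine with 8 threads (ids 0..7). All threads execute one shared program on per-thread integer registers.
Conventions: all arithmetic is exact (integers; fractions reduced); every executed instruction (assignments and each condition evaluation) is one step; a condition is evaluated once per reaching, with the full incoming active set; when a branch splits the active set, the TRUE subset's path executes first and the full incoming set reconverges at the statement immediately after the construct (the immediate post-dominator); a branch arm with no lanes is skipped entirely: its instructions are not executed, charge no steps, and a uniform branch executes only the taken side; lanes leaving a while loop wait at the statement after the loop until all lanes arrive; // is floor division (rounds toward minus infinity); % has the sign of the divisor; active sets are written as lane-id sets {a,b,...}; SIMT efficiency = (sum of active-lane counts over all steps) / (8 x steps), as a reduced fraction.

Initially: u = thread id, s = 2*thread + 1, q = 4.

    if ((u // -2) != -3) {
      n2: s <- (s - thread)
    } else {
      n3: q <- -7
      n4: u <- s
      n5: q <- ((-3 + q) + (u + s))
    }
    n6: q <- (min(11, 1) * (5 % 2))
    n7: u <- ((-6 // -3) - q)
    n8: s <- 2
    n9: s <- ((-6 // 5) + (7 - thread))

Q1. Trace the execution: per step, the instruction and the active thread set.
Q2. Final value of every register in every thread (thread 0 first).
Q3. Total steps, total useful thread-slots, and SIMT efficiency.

step 0: eval ((u // -2) != -3)       {0,1,2,3,4,5,6,7}
step 1: s <- (s - thread)            {0,1,2,3,4,7}
step 2: q <- -7                      {5,6}
step 3: u <- s                       {5,6}
step 4: q <- ((-3 + q) + (u + s))    {5,6}
step 5: q <- (min(11, 1) * (5 % 2))  {0,1,2,3,4,5,6,7}
step 6: u <- ((-6 // -3) - q)        {0,1,2,3,4,5,6,7}
step 7: s <- 2                       {0,1,2,3,4,5,6,7}
step 8: s <- ((-6 // 5) + (7 - thread)) {0,1,2,3,4,5,6,7}

Answer: 9 steps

u: 1,1,1,1,1,1,1,1
s: 5,4,3,2,1,0,-1,-2
q: 1,1,1,1,1,1,1,1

steps = 9; useful = 52; efficiency = 52/72 = 13/18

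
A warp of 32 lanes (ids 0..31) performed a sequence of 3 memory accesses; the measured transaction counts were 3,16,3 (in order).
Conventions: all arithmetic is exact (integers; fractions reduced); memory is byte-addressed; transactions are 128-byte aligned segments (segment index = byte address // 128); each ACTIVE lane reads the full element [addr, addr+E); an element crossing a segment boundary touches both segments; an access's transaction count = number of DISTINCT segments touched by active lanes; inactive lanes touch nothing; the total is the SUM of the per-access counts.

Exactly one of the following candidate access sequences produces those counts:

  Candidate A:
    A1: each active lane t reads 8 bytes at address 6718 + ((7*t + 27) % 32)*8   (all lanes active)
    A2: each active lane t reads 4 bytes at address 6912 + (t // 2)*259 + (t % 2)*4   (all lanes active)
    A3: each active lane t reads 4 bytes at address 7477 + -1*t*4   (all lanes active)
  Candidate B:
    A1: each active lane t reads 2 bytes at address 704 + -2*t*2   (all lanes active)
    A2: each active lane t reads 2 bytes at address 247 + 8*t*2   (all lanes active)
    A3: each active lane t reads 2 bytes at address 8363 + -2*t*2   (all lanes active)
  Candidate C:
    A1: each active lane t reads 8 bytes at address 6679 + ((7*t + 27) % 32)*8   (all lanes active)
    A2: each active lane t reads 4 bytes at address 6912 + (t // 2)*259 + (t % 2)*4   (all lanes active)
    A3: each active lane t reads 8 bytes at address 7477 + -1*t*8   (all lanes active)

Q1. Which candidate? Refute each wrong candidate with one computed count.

A: A3 gives 2 transactions, not 3
B: A1 gives 2 transactions, not 3
C: all counts match (3,16,3)

Answer: C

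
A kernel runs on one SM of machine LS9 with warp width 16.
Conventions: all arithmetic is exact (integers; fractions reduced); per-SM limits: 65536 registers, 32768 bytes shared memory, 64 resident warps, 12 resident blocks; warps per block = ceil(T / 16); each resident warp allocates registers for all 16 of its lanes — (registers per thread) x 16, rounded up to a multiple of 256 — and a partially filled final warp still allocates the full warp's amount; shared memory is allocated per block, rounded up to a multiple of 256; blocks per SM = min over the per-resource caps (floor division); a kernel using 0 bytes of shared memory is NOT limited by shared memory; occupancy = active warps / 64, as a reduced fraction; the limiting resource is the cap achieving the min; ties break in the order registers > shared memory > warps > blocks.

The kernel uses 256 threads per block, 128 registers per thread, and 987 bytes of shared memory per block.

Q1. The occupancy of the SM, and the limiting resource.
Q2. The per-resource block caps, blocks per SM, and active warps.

Answer: occupancy 1/2, limited by registers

registers: 2 blocks
shared memory: 32 blocks
warps: 4 blocks
blocks: 12 blocks

Answer: 2 blocks, 32 active warps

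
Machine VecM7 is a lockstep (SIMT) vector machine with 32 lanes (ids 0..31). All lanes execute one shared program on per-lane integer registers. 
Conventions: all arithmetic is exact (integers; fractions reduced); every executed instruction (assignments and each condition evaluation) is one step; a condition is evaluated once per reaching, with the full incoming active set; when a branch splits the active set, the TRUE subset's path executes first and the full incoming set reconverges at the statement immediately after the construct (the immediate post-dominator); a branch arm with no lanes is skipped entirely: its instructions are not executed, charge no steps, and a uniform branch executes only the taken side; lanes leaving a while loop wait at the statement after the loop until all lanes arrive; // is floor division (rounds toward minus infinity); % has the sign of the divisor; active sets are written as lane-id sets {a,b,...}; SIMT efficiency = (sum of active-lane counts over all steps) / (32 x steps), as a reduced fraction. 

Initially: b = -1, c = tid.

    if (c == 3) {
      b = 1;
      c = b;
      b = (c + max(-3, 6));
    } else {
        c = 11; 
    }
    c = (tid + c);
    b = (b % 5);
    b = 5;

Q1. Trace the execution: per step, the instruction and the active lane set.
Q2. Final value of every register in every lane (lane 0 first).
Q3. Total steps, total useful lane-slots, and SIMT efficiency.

step 0: eval (c == 3)                {0,1,2,3,4,5,6,7,8,9,10,11,12,13,14,15,16,17,18,19,20,21,22,23,24,25,26,27,28,29,30,31}
step 1: b <- 1                       {3}
step 2: c <- b                       {3}
step 3: b <- (c + max(-3, 6))        {3}
step 4: c <- 11                      {0,1,2,4,5,6,7,8,9,10,11,12,13,14,15,16,17,18,19,20,21,22,23,24,25,26,27,28,29,30,31}
step 5: c <- (tid + c)               {0,1,2,3,4,5,6,7,8,9,10,11,12,13,14,15,16,17,18,19,20,21,22,23,24,25,26,27,28,29,30,31}
step 6: b <- (b % 5)                 {0,1,2,3,4,5,6,7,8,9,10,11,12,13,14,15,16,17,18,19,20,21,22,23,24,25,26,27,28,29,30,31}
step 7: b <- 5                       {0,1,2,3,4,5,6,7,8,9,10,11,12,13,14,15,16,17,18,19,20,21,22,23,24,25,26,27,28,29,30,31}

Answer: 8 steps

b: 5,5,5,5,5,5,5,5,5,5,5,5,5,5,5,5,5,5,5,5,5,5,5,5,5,5,5,5,5,5,5,5
c: 11,12,13,4,15,16,17,18,19,20,21,22,23,24,25,26,27,28,29,30,31,32,33,34,35,36,37,38,39,40,41,42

steps = 8; useful = 162; efficiency = 162/256 = 81/128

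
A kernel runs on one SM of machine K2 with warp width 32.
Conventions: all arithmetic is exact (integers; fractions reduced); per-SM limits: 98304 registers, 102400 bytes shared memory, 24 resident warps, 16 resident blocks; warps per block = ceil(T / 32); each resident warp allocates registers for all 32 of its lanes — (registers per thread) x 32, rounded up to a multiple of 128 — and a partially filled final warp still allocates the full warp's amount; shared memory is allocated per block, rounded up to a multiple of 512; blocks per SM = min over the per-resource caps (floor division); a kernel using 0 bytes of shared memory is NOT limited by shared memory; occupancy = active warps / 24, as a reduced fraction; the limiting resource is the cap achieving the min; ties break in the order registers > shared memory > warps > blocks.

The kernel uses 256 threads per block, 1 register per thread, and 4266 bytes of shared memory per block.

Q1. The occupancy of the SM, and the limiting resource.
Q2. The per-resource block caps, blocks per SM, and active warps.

Answer: occupancy 1, limited by warps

registers: 96 blocks
shared memory: 22 blocks
warps: 3 blocks
blocks: 16 blocks

Answer: 3 blocks, 24 active warps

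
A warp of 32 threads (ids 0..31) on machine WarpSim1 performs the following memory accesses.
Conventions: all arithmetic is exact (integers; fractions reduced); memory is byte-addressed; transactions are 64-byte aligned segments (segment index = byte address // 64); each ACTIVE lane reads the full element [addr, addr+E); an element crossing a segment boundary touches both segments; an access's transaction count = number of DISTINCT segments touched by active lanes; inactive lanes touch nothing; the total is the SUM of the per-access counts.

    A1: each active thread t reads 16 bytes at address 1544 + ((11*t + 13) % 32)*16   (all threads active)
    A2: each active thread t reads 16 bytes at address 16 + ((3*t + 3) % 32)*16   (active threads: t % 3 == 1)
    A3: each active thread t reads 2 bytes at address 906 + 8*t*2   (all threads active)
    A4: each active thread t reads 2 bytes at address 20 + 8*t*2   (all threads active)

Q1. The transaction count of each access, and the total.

A1: 9 transactions
A2: 8 transactions
A3: 8 transactions
A4: 9 transactions

Answer: 9,8,8,9; total 34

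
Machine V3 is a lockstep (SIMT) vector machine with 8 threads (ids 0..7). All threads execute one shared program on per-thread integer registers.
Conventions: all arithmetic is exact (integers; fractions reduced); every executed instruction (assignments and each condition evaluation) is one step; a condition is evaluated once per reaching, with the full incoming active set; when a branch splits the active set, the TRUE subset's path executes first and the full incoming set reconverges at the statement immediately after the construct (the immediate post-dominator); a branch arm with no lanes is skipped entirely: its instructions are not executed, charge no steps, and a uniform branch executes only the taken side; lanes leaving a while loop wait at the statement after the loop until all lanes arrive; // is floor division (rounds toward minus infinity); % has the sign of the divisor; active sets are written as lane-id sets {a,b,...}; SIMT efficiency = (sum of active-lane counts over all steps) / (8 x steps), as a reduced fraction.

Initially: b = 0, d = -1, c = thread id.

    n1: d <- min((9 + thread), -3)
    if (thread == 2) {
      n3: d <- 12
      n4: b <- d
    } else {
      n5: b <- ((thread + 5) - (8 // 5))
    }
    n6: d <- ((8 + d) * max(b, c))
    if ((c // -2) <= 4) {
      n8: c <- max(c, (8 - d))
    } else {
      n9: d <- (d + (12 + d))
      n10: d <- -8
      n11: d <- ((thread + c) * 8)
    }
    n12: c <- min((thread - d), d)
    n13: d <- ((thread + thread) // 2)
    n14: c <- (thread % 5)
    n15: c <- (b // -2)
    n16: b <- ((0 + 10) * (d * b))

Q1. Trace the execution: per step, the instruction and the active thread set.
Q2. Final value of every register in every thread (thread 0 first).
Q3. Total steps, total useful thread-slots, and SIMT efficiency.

step 0: d <- min((9 + thread), -3)   {0,1,2,3,4,5,6,7}
step 1: eval (thread == 2)           {0,1,2,3,4,5,6,7}
step 2: d <- 12                      {2}
step 3: b <- d                       {2}
step 4: b <- ((thread + 5) - (8 // 5)) {0,1,3,4,5,6,7}
step 5: d <- ((8 + d) * max(b, c))   {0,1,2,3,4,5,6,7}
step 6: eval ((c // -2) <= 4)        {0,1,2,3,4,5,6,7}
step 7: c <- max(c, (8 - d))         {0,1,2,3,4,5,6,7}
step 8: c <- min((thread - d), d)    {0,1,2,3,4,5,6,7}
step 9: d <- ((thread + thread) // 2) {0,1,2,3,4,5,6,7}
step 10: c <- (thread % 5)            {0,1,2,3,4,5,6,7}
step 11: c <- (b // -2)               {0,1,2,3,4,5,6,7}
step 12: b <- ((0 + 10) * (d * b))    {0,1,2,3,4,5,6,7}

Answer: 13 steps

b: 0,50,240,210,320,450,600,770
d: 0,1,2,3,4,5,6,7
c: -2,-3,-6,-4,-4,-5,-5,-6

steps = 13; useful = 89; efficiency = 89/104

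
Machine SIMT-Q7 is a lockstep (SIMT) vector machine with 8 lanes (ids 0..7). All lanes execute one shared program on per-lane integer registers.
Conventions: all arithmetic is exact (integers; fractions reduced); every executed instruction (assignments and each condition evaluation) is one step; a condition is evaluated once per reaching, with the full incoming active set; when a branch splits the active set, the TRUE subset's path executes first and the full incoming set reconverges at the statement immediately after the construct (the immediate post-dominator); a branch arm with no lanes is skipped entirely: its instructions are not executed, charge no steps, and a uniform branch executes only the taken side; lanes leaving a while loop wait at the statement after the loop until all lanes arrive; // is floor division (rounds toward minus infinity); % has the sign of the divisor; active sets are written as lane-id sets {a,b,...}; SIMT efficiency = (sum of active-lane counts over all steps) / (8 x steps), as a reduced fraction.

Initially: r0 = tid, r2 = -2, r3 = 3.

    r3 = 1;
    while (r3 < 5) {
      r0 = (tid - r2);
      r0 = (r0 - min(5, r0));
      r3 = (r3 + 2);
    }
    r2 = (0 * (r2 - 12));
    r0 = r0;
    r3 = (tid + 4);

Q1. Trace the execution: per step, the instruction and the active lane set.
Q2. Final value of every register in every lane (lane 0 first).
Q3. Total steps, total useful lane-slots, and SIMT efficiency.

step 0: r3 <- 1                      {0,1,2,3,4,5,6,7}
step 1: eval (r3 < 5)                {0,1,2,3,4,5,6,7}
step 2: r0 <- (tid - r2)             {0,1,2,3,4,5,6,7}
step 3: r0 <- (r0 - min(5, r0))      {0,1,2,3,4,5,6,7}
step 4: r3 <- (r3 + 2)               {0,1,2,3,4,5,6,7}
step 5: eval (r3 < 5)                {0,1,2,3,4,5,6,7}
step 6: r0 <- (tid - r2)             {0,1,2,3,4,5,6,7}
step 7: r0 <- (r0 - min(5, r0))      {0,1,2,3,4,5,6,7}
step 8: r3 <- (r3 + 2)               {0,1,2,3,4,5,6,7}
step 9: eval (r3 < 5)                {0,1,2,3,4,5,6,7}
step 10: r2 <- (0 * (r2 - 12))        {0,1,2,3,4,5,6,7}
step 11: r0 <- r0                     {0,1,2,3,4,5,6,7}
step 12: r3 <- (tid + 4)              {0,1,2,3,4,5,6,7}

Answer: 13 steps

r0: 0,0,0,0,1,2,3,4
r2: 0,0,0,0,0,0,0,0
r3: 4,5,6,7,8,9,10,11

steps = 13; useful = 104; efficiency = 104/104 = 1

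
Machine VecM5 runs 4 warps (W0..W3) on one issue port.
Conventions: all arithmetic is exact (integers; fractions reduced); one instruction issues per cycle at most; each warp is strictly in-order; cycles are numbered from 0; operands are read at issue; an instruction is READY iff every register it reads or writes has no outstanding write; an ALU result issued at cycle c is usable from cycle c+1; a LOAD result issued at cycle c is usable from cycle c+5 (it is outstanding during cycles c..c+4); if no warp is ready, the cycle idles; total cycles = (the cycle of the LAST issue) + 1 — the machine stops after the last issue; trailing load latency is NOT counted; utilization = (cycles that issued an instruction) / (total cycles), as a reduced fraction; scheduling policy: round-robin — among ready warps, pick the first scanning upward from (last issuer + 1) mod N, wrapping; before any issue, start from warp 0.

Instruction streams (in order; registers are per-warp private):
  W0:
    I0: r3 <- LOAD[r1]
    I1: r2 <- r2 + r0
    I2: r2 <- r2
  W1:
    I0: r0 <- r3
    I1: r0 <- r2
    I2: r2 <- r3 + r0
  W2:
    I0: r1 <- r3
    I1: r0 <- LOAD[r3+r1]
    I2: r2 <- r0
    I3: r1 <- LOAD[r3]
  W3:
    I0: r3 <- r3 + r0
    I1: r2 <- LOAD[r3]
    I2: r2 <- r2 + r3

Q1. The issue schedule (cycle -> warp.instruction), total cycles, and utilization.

cycle 0: W0.I0
cycle 1: W1.I0
cycle 2: W2.I0
cycle 3: W3.I0
cycle 4: W0.I1
cycle 5: W1.I1
cycle 6: W2.I1
cycle 7: W3.I1
cycle 8: W0.I2
cycle 9: W1.I2
cycle 10: idle
cycle 11: W2.I2
cycle 12: W3.I2
cycle 13: W2.I3

Answer: 14 cycles, utilization 13/14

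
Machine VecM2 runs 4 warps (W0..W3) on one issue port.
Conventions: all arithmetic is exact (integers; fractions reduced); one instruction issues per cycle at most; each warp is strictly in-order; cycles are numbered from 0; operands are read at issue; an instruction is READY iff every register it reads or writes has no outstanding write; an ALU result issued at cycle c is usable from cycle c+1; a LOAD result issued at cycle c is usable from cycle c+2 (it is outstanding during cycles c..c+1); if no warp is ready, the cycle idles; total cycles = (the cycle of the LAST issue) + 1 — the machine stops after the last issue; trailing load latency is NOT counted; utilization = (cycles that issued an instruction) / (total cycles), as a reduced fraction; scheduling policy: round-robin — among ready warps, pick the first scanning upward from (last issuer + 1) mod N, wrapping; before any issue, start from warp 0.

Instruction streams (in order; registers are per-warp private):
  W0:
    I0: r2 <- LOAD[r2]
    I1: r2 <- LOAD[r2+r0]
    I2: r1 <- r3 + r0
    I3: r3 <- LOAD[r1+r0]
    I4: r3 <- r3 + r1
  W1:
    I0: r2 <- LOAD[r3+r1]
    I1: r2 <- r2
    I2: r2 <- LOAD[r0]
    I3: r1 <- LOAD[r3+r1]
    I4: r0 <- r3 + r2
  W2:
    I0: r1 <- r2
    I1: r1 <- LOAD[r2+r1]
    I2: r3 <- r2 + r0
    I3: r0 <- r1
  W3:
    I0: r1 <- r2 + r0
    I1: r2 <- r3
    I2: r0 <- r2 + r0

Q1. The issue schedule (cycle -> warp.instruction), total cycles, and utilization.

cycle 0: W0.I0
cycle 1: W1.I0
cycle 2: W2.I0
cycle 3: W3.I0
cycle 4: W0.I1
cycle 5: W1.I1
cycle 6: W2.I1
cycle 7: W3.I1
cycle 8: W0.I2
cycle 9: W1.I2
cycle 10: W2.I2
cycle 11: W3.I2
cycle 12: W0.I3
cycle 13: W1.I3
cycle 14: W2.I3
cycle 15: W0.I4
cycle 16: W1.I4

Answer: 17 cycles, utilization 1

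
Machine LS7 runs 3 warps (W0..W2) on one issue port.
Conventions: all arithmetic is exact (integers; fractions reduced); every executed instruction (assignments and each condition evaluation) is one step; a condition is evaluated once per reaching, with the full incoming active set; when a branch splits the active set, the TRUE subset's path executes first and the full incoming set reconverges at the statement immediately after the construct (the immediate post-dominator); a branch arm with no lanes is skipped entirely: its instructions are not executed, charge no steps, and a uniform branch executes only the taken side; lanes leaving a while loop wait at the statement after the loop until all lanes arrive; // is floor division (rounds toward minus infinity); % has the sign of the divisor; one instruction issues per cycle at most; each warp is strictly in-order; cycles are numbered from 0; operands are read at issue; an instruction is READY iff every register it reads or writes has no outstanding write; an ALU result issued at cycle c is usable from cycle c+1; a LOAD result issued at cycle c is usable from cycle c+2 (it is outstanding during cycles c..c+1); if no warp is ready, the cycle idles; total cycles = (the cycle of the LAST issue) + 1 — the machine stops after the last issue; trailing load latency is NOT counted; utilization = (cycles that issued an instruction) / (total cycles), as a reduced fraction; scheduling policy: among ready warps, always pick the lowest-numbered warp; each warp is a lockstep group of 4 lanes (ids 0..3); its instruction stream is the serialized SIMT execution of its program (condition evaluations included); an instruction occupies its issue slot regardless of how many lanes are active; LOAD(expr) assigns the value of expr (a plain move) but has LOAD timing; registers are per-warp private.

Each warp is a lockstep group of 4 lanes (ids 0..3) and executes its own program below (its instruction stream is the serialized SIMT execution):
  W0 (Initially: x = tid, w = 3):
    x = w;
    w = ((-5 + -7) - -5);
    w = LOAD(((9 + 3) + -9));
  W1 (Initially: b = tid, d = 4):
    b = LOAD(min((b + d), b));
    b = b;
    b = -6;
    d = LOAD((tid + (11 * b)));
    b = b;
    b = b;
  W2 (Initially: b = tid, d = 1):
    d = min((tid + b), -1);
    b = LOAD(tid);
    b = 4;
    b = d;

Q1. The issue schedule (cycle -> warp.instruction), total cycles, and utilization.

cycle 0: W0.I0
cycle 1: W0.I1
cycle 2: W0.I2
cycle 3: W1.I0
cycle 4: W2.I0
cycle 5: W1.I1
cycle 6: W1.I2
cycle 7: W1.I3
cycle 8: W1.I4
cycle 9: W1.I5
cycle 10: W2.I1
cycle 11: idle
cycle 12: W2.I2
cycle 13: W2.I3

Answer: 14 cycles, utilization 13/14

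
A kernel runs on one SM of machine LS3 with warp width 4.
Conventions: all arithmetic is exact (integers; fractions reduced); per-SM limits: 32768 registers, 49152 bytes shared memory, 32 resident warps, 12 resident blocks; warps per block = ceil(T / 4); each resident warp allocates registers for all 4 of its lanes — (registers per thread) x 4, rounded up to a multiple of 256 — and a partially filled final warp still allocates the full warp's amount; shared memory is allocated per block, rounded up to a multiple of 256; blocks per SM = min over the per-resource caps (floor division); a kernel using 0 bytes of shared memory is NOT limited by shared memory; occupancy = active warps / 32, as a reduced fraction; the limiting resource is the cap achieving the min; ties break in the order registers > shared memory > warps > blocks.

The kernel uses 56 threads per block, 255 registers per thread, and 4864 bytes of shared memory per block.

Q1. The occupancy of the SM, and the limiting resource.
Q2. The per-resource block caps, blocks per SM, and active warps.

Answer: occupancy 7/8, limited by registers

registers: 2 blocks
shared memory: 10 blocks
warps: 2 blocks
blocks: 12 blocks

Answer: 2 blocks, 28 active warps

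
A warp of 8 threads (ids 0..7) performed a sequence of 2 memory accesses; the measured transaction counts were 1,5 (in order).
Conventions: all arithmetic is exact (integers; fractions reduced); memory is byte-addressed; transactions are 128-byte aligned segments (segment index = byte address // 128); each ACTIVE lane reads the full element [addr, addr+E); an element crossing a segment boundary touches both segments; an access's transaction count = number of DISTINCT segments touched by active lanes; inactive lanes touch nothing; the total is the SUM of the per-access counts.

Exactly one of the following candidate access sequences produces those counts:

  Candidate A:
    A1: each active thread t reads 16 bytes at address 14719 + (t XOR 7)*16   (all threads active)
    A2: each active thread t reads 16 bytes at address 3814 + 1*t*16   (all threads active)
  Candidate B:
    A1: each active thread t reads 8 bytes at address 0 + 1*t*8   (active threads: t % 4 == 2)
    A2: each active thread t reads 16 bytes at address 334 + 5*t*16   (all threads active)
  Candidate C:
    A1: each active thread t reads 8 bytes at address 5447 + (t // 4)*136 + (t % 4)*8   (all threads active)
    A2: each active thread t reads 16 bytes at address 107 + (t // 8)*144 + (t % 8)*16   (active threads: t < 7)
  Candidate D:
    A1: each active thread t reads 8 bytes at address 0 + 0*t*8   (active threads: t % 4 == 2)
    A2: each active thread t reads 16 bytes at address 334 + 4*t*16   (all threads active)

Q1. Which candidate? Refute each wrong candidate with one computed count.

A: A1 gives 2 transactions, not 1
B: A2 gives 6 transactions, not 5
C: A1 gives 2 transactions, not 1
D: all counts match (1,5)

Answer: D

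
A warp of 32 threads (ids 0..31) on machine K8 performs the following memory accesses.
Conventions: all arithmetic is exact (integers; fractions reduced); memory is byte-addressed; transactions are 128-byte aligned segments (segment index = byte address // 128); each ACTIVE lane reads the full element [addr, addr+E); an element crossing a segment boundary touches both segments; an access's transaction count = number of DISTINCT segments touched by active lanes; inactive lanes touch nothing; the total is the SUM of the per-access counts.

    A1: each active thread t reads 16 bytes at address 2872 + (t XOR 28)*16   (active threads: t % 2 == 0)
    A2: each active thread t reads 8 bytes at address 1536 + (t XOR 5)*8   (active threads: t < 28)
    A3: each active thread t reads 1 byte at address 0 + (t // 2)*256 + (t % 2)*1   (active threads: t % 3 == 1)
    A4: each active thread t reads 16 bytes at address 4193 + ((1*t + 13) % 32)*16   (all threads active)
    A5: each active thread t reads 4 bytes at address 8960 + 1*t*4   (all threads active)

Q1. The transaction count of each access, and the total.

A1: 5 transactions
A2: 2 transactions
A3: 11 transactions
A4: 5 transactions
A5: 1 transaction

Answer: 5,2,11,5,1; total 24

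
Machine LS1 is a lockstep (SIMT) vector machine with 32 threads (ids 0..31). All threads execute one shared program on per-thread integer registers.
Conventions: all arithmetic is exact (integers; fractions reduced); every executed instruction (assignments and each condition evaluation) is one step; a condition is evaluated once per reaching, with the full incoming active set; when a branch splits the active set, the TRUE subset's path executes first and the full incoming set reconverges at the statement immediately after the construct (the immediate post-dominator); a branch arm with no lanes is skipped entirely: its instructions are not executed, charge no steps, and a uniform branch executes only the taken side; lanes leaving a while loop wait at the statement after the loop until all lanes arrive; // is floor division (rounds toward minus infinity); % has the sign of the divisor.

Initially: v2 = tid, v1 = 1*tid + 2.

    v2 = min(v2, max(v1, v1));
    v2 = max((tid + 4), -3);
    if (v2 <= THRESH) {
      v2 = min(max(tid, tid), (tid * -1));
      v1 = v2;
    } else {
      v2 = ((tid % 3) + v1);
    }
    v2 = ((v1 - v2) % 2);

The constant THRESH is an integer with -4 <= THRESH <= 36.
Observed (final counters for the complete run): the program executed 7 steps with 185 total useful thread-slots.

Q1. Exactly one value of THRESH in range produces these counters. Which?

Answer: THRESH = 28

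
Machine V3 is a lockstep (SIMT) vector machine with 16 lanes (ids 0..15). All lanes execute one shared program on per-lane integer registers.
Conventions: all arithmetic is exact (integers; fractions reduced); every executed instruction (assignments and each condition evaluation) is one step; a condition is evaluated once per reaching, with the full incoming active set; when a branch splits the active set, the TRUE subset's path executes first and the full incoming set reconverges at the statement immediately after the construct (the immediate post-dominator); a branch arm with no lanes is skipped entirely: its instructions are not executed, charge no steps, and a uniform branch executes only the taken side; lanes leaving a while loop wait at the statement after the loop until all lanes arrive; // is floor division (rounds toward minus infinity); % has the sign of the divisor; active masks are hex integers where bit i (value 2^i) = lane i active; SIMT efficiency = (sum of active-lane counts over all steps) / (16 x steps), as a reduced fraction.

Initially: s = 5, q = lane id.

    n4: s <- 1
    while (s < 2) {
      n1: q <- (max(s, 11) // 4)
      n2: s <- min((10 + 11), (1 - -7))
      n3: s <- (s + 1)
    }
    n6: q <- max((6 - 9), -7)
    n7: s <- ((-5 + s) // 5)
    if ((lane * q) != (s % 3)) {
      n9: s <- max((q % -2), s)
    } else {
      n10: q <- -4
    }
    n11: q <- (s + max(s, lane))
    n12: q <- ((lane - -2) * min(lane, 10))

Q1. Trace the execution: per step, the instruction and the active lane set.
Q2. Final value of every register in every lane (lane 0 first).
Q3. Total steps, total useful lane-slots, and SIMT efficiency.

step 0: s <- 1                       0xffff
step 1: eval (s < 2)                 0xffff
step 2: q <- (max(s, 11) // 4)       0xffff
step 3: s <- min((10 + 11), (1 - -7)) 0xffff
step 4: s <- (s + 1)                 0xffff
step 5: eval (s < 2)                 0xffff
step 6: q <- max((6 - 9), -7)        0xffff
step 7: s <- ((-5 + s) // 5)         0xffff
step 8: eval ((lane * q) != (s % 3)) 0xffff
step 9: s <- max((q % -2), s)        0xfffe
step 10: q <- -4                      0x0001
step 11: q <- (s + max(s, lane))      0xffff
step 12: q <- ((lane - -2) * min(lane, 10)) 0xffff

Answer: 13 steps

s: 0,0,0,0,0,0,0,0,0,0,0,0,0,0,0,0
q: 0,3,8,15,24,35,48,63,80,99,120,130,140,150,160,170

steps = 13; useful = 192; efficiency = 192/208 = 12/13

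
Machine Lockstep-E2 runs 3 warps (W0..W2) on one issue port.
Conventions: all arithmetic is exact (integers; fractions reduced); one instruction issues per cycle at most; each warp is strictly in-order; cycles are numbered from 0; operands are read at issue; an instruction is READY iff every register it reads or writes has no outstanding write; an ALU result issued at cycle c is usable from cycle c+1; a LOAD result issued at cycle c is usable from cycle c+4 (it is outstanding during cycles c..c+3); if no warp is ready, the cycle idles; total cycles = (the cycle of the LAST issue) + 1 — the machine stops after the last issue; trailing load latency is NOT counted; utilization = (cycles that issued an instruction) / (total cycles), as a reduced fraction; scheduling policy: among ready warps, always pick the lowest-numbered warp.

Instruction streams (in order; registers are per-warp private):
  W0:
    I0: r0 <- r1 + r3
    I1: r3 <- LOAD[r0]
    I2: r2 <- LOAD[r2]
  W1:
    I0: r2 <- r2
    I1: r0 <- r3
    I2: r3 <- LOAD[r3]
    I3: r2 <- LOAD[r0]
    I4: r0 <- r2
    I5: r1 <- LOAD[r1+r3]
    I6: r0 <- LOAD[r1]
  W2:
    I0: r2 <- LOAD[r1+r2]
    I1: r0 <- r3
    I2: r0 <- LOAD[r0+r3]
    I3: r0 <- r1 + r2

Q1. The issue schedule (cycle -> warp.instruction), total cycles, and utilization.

cycle 0: W0.I0
cycle 1: W0.I1
cycle 2: W0.I2
cycle 3: W1.I0
cycle 4: W1.I1
cycle 5: W1.I2
cycle 6: W1.I3
cycle 7: W2.I0
cycle 8: W2.I1
cycle 9: W2.I2
cycle 10: W1.I4
cycle 11: W1.I5
cycle 12: idle
cycle 13: W2.I3
cycle 14: idle
cycle 15: W1.I6

Answer: 16 cycles, utilization 7/8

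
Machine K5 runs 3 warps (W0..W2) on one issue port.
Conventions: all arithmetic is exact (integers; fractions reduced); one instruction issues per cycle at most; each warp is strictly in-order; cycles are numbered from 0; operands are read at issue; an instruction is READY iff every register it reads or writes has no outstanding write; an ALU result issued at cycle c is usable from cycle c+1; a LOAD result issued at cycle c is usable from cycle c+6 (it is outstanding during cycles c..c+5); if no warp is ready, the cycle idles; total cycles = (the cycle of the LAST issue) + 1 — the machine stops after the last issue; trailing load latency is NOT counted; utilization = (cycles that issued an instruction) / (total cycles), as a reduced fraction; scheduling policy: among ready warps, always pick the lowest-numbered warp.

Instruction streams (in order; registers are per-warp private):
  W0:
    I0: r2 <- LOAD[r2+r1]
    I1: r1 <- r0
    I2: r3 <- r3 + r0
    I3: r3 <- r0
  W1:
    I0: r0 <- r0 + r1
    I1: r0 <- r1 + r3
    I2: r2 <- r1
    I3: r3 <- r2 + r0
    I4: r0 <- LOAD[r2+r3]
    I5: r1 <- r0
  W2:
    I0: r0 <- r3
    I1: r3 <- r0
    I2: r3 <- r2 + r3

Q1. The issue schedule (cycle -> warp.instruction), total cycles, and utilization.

cycle 0: W0.I0
cycle 1: W0.I1
cycle 2: W0.I2
cycle 3: W0.I3
cycle 4: W1.I0
cycle 5: W1.I1
cycle 6: W1.I2
cycle 7: W1.I3
cycle 8: W1.I4
cycle 9: W2.I0
cycle 10: W2.I1
cycle 11: W2.I2
cycle 12: idle
cycle 13: idle
cycle 14: W1.I5

Answer: 15 cycles, utilization 13/15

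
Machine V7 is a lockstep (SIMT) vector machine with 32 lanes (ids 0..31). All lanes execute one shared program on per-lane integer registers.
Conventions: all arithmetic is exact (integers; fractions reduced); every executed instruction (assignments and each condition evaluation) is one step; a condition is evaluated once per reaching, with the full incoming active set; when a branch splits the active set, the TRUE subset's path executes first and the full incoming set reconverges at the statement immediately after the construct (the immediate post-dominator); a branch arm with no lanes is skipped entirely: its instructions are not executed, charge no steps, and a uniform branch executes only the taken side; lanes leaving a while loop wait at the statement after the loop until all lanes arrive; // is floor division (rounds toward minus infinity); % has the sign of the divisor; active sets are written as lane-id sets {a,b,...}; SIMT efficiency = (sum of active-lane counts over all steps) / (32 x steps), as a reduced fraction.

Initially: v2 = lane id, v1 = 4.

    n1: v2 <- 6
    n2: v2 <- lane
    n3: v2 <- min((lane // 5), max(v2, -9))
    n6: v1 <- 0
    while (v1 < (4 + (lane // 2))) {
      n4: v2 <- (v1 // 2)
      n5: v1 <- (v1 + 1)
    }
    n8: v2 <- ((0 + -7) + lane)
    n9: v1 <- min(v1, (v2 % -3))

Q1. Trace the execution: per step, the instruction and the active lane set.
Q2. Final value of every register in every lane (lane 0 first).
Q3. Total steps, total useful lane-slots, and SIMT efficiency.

step 0: v2 <- 6                      {0,1,2,3,4,5,6,7,8,9,10,11,12,13,14,15,16,17,18,19,20,21,22,23,24,25,26,27,28,29,30,31}
step 1: v2 <- lane                   {0,1,2,3,4,5,6,7,8,9,10,11,12,13,14,15,16,17,18,19,20,21,22,23,24,25,26,27,28,29,30,31}
step 2: v2 <- min((lane // 5), max(v2, -9)) {0,1,2,3,4,5,6,7,8,9,10,11,12,13,14,15,16,17,18,19,20,21,22,23,24,25,26,27,28,29,30,31}
step 3: v1 <- 0                      {0,1,2,3,4,5,6,7,8,9,10,11,12,13,14,15,16,17,18,19,20,21,22,23,24,25,26,27,28,29,30,31}
step 4: eval (v1 < (4 + (lane // 2))) {0,1,2,3,4,5,6,7,8,9,10,11,12,13,14,15,16,17,18,19,20,21,22,23,24,25,26,27,28,29,30,31}
step 5: v2 <- (v1 // 2)              {0,1,2,3,4,5,6,7,8,9,10,11,12,13,14,15,16,17,18,19,20,21,22,23,24,25,26,27,28,29,30,31}
step 6: v1 <- (v1 + 1)               {0,1,2,3,4,5,6,7,8,9,10,11,12,13,14,15,16,17,18,19,20,21,22,23,24,25,26,27,28,29,30,31}
step 7: eval (v1 < (4 + (lane // 2))) {0,1,2,3,4,5,6,7,8,9,10,11,12,13,14,15,16,17,18,19,20,21,22,23,24,25,26,27,28,29,30,31}
step 8: v2 <- (v1 // 2)              {0,1,2,3,4,5,6,7,8,9,10,11,12,13,14,15,16,17,18,19,20,21,22,23,24,25,26,27,28,29,30,31}
step 9: v1 <- (v1 + 1)               {0,1,2,3,4,5,6,7,8,9,10,11,12,13,14,15,16,17,18,19,20,21,22,23,24,25,26,27,28,29,30,31}
step 10: eval (v1 < (4 + (lane // 2))) {0,1,2,3,4,5,6,7,8,9,10,11,12,13,14,15,16,17,18,19,20,21,22,23,24,25,26,27,28,29,30,31}
step 11: v2 <- (v1 // 2)              {0,1,2,3,4,5,6,7,8,9,10,11,12,13,14,15,16,17,18,19,20,21,22,23,24,25,26,27,28,29,30,31}
step 12: v1 <- (v1 + 1)               {0,1,2,3,4,5,6,7,8,9,10,11,12,13,14,15,16,17,18,19,20,21,22,23,24,25,26,27,28,29,30,31}
step 13: eval (v1 < (4 + (lane // 2))) {0,1,2,3,4,5,6,7,8,9,10,11,12,13,14,15,16,17,18,19,20,21,22,23,24,25,26,27,28,29,30,31}
step 14: v2 <- (v1 // 2)              {0,1,2,3,4,5,6,7,8,9,10,11,12,13,14,15,16,17,18,19,20,21,22,23,24,25,26,27,28,29,30,31}
step 15: v1 <- (v1 + 1)               {0,1,2,3,4,5,6,7,8,9,10,11,12,13,14,15,16,17,18,19,20,21,22,23,24,25,26,27,28,29,30,31}
step 16: eval (v1 < (4 + (lane // 2))) {0,1,2,3,4,5,6,7,8,9,10,11,12,13,14,15,16,17,18,19,20,21,22,23,24,25,26,27,28,29,30,31}
step 17: v2 <- (v1 // 2)              {2,3,4,5,6,7,8,9,10,11,12,13,14,15,16,17,18,19,20,21,22,23,24,25,26,27,28,29,30,31}
step 18: v1 <- (v1 + 1)               {2,3,4,5,6,7,8,9,10,11,12,13,14,15,16,17,18,19,20,21,22,23,24,25,26,27,28,29,30,31}
step 19: eval (v1 < (4 + (lane // 2))) {2,3,4,5,6,7,8,9,10,11,12,13,14,15,16,17,18,19,20,21,22,23,24,25,26,27,28,29,30,31}
step 20: v2 <- (v1 // 2)              {4,5,6,7,8,9,10,11,12,13,14,15,16,17,18,19,20,21,22,23,24,25,26,27,28,29,30,31}
step 21: v1 <- (v1 + 1)               {4,5,6,7,8,9,10,11,12,13,14,15,16,17,18,19,20,21,22,23,24,25,26,27,28,29,30,31}
step 22: eval (v1 < (4 + (lane // 2))) {4,5,6,7,8,9,10,11,12,13,14,15,16,17,18,19,20,21,22,23,24,25,26,27,28,29,30,31}
step 23: v2 <- (v1 // 2)              {6,7,8,9,10,11,12,13,14,15,16,17,18,19,20,21,22,23,24,25,26,27,28,29,30,31}
step 24: v1 <- (v1 + 1)               {6,7,8,9,10,11,12,13,14,15,16,17,18,19,20,21,22,23,24,25,26,27,28,29,30,31}
step 25: eval (v1 < (4 + (lane // 2))) {6,7,8,9,10,11,12,13,14,15,16,17,18,19,20,21,22,23,24,25,26,27,28,29,30,31}
step 26: v2 <- (v1 // 2)              {8,9,10,11,12,13,14,15,16,17,18,19,20,21,22,23,24,25,26,27,28,29,30,31}
step 27: v1 <- (v1 + 1)               {8,9,10,11,12,13,14,15,16,17,18,19,20,21,22,23,24,25,26,27,28,29,30,31}
step 28: eval (v1 < (4 + (lane // 2))) {8,9,10,11,12,13,14,15,16,17,18,19,20,21,22,23,24,25,26,27,28,29,30,31}
step 29: v2 <- (v1 // 2)              {10,11,12,13,14,15,16,17,18,19,20,21,22,23,24,25,26,27,28,29,30,31}
step 30: v1 <- (v1 + 1)               {10,11,12,13,14,15,16,17,18,19,20,21,22,23,24,25,26,27,28,29,30,31}
step 31: eval (v1 < (4 + (lane // 2))) {10,11,12,13,14,15,16,17,18,19,20,21,22,23,24,25,26,27,28,29,30,31}
step 32: v2 <- (v1 // 2)              {12,13,14,15,16,17,18,19,20,21,22,23,24,25,26,27,28,29,30,31}
step 33: v1 <- (v1 + 1)               {12,13,14,15,16,17,18,19,20,21,22,23,24,25,26,27,28,29,30,31}
step 34: eval (v1 < (4 + (lane // 2))) {12,13,14,15,16,17,18,19,20,21,22,23,24,25,26,27,28,29,30,31}
step 35: v2 <- (v1 // 2)              {14,15,16,17,18,19,20,21,22,23,24,25,26,27,28,29,30,31}
step 36: v1 <- (v1 + 1)               {14,15,16,17,18,19,20,21,22,23,24,25,26,27,28,29,30,31}
step 37: eval (v1 < (4 + (lane // 2))) {14,15,16,17,18,19,20,21,22,23,24,25,26,27,28,29,30,31}
step 38: v2 <- (v1 // 2)              {16,17,18,19,20,21,22,23,24,25,26,27,28,29,30,31}
step 39: v1 <- (v1 + 1)               {16,17,18,19,20,21,22,23,24,25,26,27,28,29,30,31}
step 40: eval (v1 < (4 + (lane // 2))) {16,17,18,19,20,21,22,23,24,25,26,27,28,29,30,31}
step 41: v2 <- (v1 // 2)              {18,19,20,21,22,23,24,25,26,27,28,29,30,31}
step 42: v1 <- (v1 + 1)               {18,19,20,21,22,23,24,25,26,27,28,29,30,31}
step 43: eval (v1 < (4 + (lane // 2))) {18,19,20,21,22,23,24,25,26,27,28,29,30,31}
step 44: v2 <- (v1 // 2)              {20,21,22,23,24,25,26,27,28,29,30,31}
step 45: v1 <- (v1 + 1)               {20,21,22,23,24,25,26,27,28,29,30,31}
step 46: eval (v1 < (4 + (lane // 2))) {20,21,22,23,24,25,26,27,28,29,30,31}
step 47: v2 <- (v1 // 2)              {22,23,24,25,26,27,28,29,30,31}
step 48: v1 <- (v1 + 1)               {22,23,24,25,26,27,28,29,30,31}
step 49: eval (v1 < (4 + (lane // 2))) {22,23,24,25,26,27,28,29,30,31}
step 50: v2 <- (v1 // 2)              {24,25,26,27,28,29,30,31}
step 51: v1 <- (v1 + 1)               {24,25,26,27,28,29,30,31}
step 52: eval (v1 < (4 + (lane // 2))) {24,25,26,27,28,29,30,31}
step 53: v2 <- (v1 // 2)              {26,27,28,29,30,31}
step 54: v1 <- (v1 + 1)               {26,27,28,29,30,31}
step 55: eval (v1 < (4 + (lane // 2))) {26,27,28,29,30,31}
step 56: v2 <- (v1 // 2)              {28,29,30,31}
step 57: v1 <- (v1 + 1)               {28,29,30,31}
step 58: eval (v1 < (4 + (lane // 2))) {28,29,30,31}
step 59: v2 <- (v1 // 2)              {30,31}
step 60: v1 <- (v1 + 1)               {30,31}
step 61: eval (v1 < (4 + (lane // 2))) {30,31}
step 62: v2 <- ((0 + -7) + lane)      {0,1,2,3,4,5,6,7,8,9,10,11,12,13,14,15,16,17,18,19,20,21,22,23,24,25,26,27,28,29,30,31}
step 63: v1 <- min(v1, (v2 % -3))     {0,1,2,3,4,5,6,7,8,9,10,11,12,13,14,15,16,17,18,19,20,21,22,23,24,25,26,27,28,29,30,31}

Answer: 64 steps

v2: -7,-6,-5,-4,-3,-2,-1,0,1,2,3,4,5,6,7,8,9,10,11,12,13,14,15,16,17,18,19,20,21,22,23,24
v1: -1,0,-2,-1,0,-2,-1,0,-2,-1,0,-2,-1,0,-2,-1,0,-2,-1,0,-2,-1,0,-2,-1,0,-2,-1,0,-2,-1,0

steps = 64; useful = 1328; efficiency = 1328/2048 = 83/128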